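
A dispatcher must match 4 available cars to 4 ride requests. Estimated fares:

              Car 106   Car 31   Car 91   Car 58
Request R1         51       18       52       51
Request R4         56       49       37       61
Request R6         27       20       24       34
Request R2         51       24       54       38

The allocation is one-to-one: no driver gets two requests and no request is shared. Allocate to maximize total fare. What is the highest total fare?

Maximum total: $188

Optimal: Car 106→Request R1 ($51), Car 31→Request R4 ($49), Car 91→Request R2 ($54), Car 58→Request R6 ($34) — total 51+49+54+34 = $188.
Column-greedy (each request in turn goes to its best remaining driver) gives $164, worse by 24.
Every other assignment is strictly worse.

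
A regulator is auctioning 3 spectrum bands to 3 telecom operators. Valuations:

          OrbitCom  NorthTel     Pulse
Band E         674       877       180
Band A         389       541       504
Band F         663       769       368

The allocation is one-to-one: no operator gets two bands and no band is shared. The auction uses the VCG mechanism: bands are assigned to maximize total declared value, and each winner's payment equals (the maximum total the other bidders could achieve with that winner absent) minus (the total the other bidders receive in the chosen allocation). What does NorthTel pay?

NorthTel pays $11M.

Efficient allocation: OrbitCom→Band F ($663M), NorthTel→Band E ($877M), Pulse→Band A ($504M); total welfare W = $2044M.
NorthTel receives Band E at value $877M, so the others get W − 877 = $1167M.
Without NorthTel: best allocation of the remaining 2 bidders over all 3 bands is OrbitCom→Band E ($674M), Pulse→Band A ($504M), total $1178M.
VCG payment = (others' best without NorthTel) − (others' welfare with NorthTel) = 1178 − 1167 = $11M.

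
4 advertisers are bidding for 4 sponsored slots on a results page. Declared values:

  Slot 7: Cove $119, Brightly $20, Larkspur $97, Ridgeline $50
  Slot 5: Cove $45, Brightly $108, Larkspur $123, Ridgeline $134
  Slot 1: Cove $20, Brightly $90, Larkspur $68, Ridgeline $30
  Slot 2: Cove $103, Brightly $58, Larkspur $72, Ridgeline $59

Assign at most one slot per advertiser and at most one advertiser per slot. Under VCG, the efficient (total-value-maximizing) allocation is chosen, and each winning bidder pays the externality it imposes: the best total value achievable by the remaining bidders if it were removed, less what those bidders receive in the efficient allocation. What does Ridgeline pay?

Ridgeline pays $42.

Efficient allocation: Cove→Slot 2 ($103), Brightly→Slot 1 ($90), Larkspur→Slot 7 ($97), Ridgeline→Slot 5 ($134); total welfare W = $424.
Ridgeline receives Slot 5 at value $134, so the others get W − 134 = $290.
Without Ridgeline: best allocation of the remaining 3 bidders over all 4 slots is Cove→Slot 7 ($119), Brightly→Slot 1 ($90), Larkspur→Slot 5 ($123), total $332.
VCG payment = (others' best without Ridgeline) − (others' welfare with Ridgeline) = 332 − 290 = $42.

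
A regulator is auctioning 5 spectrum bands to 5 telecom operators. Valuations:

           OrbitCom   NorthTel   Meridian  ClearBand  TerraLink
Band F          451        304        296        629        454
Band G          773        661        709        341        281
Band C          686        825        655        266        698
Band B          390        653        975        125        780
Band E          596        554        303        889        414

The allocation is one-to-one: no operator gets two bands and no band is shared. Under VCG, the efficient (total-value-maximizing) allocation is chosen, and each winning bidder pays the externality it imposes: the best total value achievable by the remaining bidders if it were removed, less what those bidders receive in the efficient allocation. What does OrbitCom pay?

Efficient allocation: OrbitCom→Band G ($773M), NorthTel→Band C ($825M), Meridian→Band B ($975M), ClearBand→Band E ($889M), TerraLink→Band F ($454M); total welfare W = $3916M.
OrbitCom receives Band G at value $773M, so the others get W − 773 = $3143M.
Without OrbitCom: best allocation of the remaining 4 bidders over all 5 bands is NorthTel→Band G ($661M), Meridian→Band B ($975M), ClearBand→Band E ($889M), TerraLink→Band C ($698M), total $3223M.
VCG payment = (others' best without OrbitCom) − (others' welfare with OrbitCom) = 3223 − 3143 = $80M.

OrbitCom pays $80M.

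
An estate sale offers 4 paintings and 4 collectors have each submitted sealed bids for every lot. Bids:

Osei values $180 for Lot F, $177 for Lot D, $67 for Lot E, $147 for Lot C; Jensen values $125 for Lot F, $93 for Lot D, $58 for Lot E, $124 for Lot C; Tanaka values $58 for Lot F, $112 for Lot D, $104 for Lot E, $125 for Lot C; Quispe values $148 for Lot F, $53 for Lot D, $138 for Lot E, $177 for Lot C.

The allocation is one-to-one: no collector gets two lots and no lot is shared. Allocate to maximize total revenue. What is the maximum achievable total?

Max total: $583

Optimal: Osei→Lot D ($177), Jensen→Lot F ($125), Tanaka→Lot E ($104), Quispe→Lot C ($177) — total 177+125+104+177 = $583.
Row-greedy (each collector in turn takes its best remaining lot) gives $554, worse by 29.
Next-best assignment: Osei→Lot D, Jensen→Lot F, Tanaka→Lot C, Quispe→Lot E = $565.
Swapping Jensen↔Quispe (Jensen→Lot C $124, Quispe→Lot F $148) loses 30.
No other one-to-one assignment exceeds $583.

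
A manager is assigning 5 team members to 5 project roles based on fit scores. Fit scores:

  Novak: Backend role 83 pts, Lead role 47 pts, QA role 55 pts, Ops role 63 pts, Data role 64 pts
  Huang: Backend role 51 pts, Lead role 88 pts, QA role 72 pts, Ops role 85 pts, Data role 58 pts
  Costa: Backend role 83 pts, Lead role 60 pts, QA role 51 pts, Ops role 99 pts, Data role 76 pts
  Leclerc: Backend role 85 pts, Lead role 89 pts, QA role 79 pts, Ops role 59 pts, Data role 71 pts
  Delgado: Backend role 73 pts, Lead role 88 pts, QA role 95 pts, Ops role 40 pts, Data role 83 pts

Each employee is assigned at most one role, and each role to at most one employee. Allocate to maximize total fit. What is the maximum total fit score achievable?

Maximum total: 436 pts

Optimal: Novak→Backend role (83 pts), Huang→Lead role (88 pts), Costa→Ops role (99 pts), Leclerc→Data role (71 pts), Delgado→QA role (95 pts) — total 83+88+99+71+95 = 436 pts.
Max-entry greedy (repeatedly take the single best remaining cell) gives 424 pts, worse by 12.
No other one-to-one assignment exceeds 436 pts.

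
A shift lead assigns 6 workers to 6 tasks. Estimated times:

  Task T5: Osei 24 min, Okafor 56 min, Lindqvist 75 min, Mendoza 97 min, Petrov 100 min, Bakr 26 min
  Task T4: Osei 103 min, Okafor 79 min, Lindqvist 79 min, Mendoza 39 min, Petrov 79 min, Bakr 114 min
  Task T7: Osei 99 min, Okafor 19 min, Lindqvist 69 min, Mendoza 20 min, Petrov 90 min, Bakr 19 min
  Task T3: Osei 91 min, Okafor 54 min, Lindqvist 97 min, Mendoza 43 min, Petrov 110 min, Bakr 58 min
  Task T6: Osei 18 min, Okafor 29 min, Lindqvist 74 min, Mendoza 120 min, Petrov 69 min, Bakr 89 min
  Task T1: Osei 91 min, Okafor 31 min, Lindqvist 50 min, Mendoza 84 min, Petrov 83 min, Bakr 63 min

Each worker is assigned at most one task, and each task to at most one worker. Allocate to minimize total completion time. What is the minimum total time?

Min total: 235 min

Optimal: Osei→Task T6 (18 min), Okafor→Task T7 (19 min), Lindqvist→Task T1 (50 min), Mendoza→Task T3 (43 min), Petrov→Task T4 (79 min), Bakr→Task T5 (26 min) — total 18+19+50+43+79+26 = 235 min.
Checked against all permutations: 235 min is optimal.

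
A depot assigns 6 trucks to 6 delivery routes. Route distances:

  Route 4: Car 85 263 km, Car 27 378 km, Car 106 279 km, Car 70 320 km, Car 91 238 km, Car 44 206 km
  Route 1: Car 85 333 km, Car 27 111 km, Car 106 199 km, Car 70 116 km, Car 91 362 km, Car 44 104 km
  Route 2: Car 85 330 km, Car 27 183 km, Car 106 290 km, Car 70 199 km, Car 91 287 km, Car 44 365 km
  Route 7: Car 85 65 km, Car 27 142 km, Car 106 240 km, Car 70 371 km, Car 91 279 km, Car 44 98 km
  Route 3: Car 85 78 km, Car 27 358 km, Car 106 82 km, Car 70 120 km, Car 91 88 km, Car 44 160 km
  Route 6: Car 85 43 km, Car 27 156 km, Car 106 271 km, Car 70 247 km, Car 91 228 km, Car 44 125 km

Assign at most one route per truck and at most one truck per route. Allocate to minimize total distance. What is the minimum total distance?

This is the linear assignment problem.
Optimal: Car 85→Route 6 (43 km), Car 27→Route 2 (183 km), Car 106→Route 3 (82 km), Car 70→Route 1 (116 km), Car 91→Route 4 (238 km), Car 44→Route 7 (98 km) — total 43+183+82+116+238+98 = 760 km.
Row-greedy (each truck in turn takes its cheapest remaining route) gives 771 km, worse by 11.
Next-best assignment: Car 85→Route 6, Car 27→Route 1, Car 106→Route 3, Car 70→Route 2, Car 91→Route 4, Car 44→Route 7 = 771 km.
Every other assignment is strictly worse.

Min total: 760 km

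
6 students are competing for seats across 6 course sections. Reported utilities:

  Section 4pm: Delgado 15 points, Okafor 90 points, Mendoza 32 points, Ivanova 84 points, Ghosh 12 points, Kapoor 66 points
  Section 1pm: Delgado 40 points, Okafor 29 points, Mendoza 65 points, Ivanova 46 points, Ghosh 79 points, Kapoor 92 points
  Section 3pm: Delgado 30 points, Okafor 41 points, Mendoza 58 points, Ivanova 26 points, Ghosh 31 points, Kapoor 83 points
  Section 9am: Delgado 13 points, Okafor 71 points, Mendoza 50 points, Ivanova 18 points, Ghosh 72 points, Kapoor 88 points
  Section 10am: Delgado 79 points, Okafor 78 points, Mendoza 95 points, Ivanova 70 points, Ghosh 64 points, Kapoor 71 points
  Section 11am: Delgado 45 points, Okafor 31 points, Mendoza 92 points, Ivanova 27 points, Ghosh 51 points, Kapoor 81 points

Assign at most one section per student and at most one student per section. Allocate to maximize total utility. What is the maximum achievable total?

Maximum total: 488 points

Optimal: Delgado→Section 10am (79 points), Okafor→Section 9am (71 points), Mendoza→Section 11am (92 points), Ivanova→Section 4pm (84 points), Ghosh→Section 1pm (79 points), Kapoor→Section 3pm (83 points) — total 79+71+92+84+79+83 = 488 points.
Max-entry greedy (repeatedly take the single best remaining cell) gives 420 points, worse by 68.
Next-best assignment: Delgado→Section 10am, Okafor→Section 3pm, Mendoza→Section 11am, Ivanova→Section 4pm, Ghosh→Section 1pm, Kapoor→Section 9am = 463 points.
Checked against all permutations: 488 points is optimal.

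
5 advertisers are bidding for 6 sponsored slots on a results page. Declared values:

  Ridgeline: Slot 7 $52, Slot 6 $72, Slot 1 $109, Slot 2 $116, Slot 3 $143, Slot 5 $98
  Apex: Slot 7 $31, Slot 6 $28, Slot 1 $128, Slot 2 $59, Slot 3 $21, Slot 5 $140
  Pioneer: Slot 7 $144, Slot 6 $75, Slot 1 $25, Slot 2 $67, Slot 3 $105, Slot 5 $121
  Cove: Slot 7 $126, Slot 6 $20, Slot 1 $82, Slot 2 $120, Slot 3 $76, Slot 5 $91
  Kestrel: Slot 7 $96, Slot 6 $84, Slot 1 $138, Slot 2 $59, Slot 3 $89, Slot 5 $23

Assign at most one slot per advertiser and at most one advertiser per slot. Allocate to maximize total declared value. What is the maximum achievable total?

This is a one-to-one assignment (maximum-weight bipartite matching).
Optimal: Ridgeline→Slot 3 ($143), Apex→Slot 5 ($140), Pioneer→Slot 7 ($144), Cove→Slot 2 ($120), Kestrel→Slot 1 ($138) — total 143+140+144+120+138 = $685.
Column-greedy (each slot in turn goes to its best remaining advertiser) gives $619, worse by 66.

Max total: $685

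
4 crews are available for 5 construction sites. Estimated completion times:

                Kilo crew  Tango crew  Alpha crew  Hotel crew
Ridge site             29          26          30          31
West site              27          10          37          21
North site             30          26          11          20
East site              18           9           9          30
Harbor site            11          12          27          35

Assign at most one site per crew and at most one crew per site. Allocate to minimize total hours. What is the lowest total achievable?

Min total: 50 hours

Optimal: Kilo crew→Harbor site (11 hours), Tango crew→West site (10 hours), Alpha crew→East site (9 hours), Hotel crew→North site (20 hours) — total 11+10+9+20 = 50 hours.
Row-greedy (each crew in turn takes its cheapest remaining site) gives 52 hours, worse by 2.
Swapping Tango crew↔Alpha crew (Tango crew→East site 9 hours, Alpha crew→West site 37 hours) adds 27.
Checked against all permutations: 50 hours is optimal.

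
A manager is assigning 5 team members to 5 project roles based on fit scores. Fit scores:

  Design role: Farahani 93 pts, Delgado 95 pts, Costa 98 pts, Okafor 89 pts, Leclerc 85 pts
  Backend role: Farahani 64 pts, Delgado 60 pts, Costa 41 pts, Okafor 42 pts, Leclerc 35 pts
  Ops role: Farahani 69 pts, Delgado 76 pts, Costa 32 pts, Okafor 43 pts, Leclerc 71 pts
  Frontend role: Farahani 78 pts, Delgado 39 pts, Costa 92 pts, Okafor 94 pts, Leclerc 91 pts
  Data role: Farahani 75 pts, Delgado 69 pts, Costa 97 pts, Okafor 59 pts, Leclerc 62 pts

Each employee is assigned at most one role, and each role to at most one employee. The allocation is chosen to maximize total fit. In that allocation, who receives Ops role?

Leclerc receives Ops role.

Optimal: Farahani→Backend role (64 pts), Delgado→Design role (95 pts), Costa→Data role (97 pts), Okafor→Frontend role (94 pts), Leclerc→Ops role (71 pts) — total 64+95+97+94+71 = 421 pts.
Column-greedy (each role in turn goes to its best remaining employee) gives 394 pts, worse by 27.
Next-best assignment: Farahani→Backend role, Delgado→Ops role, Costa→Data role, Okafor→Design role, Leclerc→Frontend role = 417 pts.
Leclerc's own top role is Frontend role (91 pts), but forcing Leclerc→Frontend role and reassigning the rest optimally gives only 417 pts — worse by 4.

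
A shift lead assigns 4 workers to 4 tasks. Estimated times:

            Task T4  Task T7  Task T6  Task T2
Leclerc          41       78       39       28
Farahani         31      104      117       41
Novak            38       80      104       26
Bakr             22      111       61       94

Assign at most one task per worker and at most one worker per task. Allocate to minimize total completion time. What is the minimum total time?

Minimum total: 182 min

This is the linear assignment problem.
Optimal: Leclerc→Task T6 (39 min), Farahani→Task T2 (41 min), Novak→Task T7 (80 min), Bakr→Task T4 (22 min) — total 39+41+80+22 = 182 min.
Min-entry greedy (repeatedly take the single cheapest remaining cell) gives 191 min, worse by 9.
Next-best assignment: Leclerc→Task T6, Farahani→Task T7, Novak→Task T2, Bakr→Task T4 = 191 min.
No other one-to-one assignment undercuts 182 min.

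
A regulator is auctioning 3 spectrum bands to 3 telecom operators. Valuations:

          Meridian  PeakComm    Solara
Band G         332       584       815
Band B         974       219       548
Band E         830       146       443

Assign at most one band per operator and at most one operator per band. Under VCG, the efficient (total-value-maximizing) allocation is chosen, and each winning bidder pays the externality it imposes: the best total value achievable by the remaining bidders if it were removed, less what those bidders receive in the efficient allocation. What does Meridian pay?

Efficient allocation: Meridian→Band B ($974M), PeakComm→Band G ($584M), Solara→Band E ($443M); total welfare W = $2001M.
Meridian receives Band B at value $974M, so the others get W − 974 = $1027M.
Without Meridian: best allocation of the remaining 2 bidders over all 3 bands is PeakComm→Band G ($584M), Solara→Band B ($548M), total $1132M.
VCG payment = (others' best without Meridian) − (others' welfare with Meridian) = 1132 − 1027 = $105M.

Meridian pays $105M.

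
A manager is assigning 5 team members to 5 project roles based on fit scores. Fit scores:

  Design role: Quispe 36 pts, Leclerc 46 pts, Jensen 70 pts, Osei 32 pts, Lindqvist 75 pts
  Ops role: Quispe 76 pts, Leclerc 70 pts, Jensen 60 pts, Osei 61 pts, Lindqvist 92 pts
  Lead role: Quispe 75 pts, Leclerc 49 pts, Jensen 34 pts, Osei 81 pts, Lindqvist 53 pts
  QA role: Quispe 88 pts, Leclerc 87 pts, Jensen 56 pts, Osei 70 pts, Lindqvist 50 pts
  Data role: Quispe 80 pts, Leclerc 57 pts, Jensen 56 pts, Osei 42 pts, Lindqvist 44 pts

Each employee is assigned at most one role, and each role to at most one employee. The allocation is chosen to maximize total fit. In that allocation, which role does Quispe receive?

Treat this as an assignment problem: match each employee to one role.
Optimal: Quispe→Data role (80 pts), Leclerc→QA role (87 pts), Jensen→Design role (70 pts), Osei→Lead role (81 pts), Lindqvist→Ops role (92 pts) — total 80+87+70+81+92 = 410 pts.
Column-greedy (each role in turn goes to its best remaining employee) gives 375 pts, worse by 35.
Quispe's own top role is QA role (88 pts), but forcing Quispe→QA role and reassigning the rest optimally gives only 388 pts — worse by 22.

Quispe receives Data role.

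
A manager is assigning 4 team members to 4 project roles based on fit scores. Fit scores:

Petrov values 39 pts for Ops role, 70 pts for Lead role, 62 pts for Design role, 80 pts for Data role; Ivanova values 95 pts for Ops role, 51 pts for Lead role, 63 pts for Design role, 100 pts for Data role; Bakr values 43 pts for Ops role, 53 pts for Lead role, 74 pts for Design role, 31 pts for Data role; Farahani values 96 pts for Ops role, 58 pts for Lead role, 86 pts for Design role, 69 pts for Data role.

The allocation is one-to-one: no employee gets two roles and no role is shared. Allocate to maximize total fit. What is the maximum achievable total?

Max total: 340 pts

This is a one-to-one assignment (maximum-weight bipartite matching).
Optimal: Petrov→Lead role (70 pts), Ivanova→Data role (100 pts), Bakr→Design role (74 pts), Farahani→Ops role (96 pts) — total 70+100+74+96 = 340 pts.
Row-greedy (each employee in turn takes its best remaining role) gives 307 pts, worse by 33.
Checked against all permutations: 340 pts is optimal.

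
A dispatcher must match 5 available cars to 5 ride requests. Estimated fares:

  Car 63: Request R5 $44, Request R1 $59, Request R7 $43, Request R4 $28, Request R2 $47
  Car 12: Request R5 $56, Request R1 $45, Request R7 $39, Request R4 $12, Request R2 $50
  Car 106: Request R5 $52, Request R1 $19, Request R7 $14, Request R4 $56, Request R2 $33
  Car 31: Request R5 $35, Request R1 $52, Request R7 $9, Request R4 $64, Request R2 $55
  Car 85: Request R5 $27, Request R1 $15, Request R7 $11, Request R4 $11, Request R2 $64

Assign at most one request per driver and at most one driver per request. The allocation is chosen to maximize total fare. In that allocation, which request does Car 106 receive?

This is the linear assignment problem.
Optimal: Car 63→Request R1 ($59), Car 12→Request R7 ($39), Car 106→Request R5 ($52), Car 31→Request R4 ($64), Car 85→Request R2 ($64) — total 59+39+52+64+64 = $278.
Column-greedy (each request in turn goes to its best remaining driver) gives $257, worse by 21.
Next-best assignment: Car 63→Request R7, Car 12→Request R5, Car 106→Request R4, Car 31→Request R1, Car 85→Request R2 = $271.
Every other assignment is strictly worse.
Car 106's own top request is Request R4 ($56), but forcing Car 106→Request R4 and reassigning the rest optimally gives only $271 — worse by 7.

Car 106 receives Request R5.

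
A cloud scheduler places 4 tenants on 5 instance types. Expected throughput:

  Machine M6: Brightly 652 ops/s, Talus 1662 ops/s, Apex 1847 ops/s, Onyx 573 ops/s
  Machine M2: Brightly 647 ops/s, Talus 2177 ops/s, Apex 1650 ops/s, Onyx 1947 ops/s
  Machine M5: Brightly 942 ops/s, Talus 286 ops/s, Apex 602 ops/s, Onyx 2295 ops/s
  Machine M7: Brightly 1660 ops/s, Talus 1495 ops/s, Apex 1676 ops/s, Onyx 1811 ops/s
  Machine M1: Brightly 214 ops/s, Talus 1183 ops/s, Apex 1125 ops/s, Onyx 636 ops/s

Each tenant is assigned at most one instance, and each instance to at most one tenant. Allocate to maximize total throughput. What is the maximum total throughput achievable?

Optimal: Brightly→Machine M7 (1660 ops/s), Talus→Machine M2 (2177 ops/s), Apex→Machine M6 (1847 ops/s), Onyx→Machine M5 (2295 ops/s) — total 1660+2177+1847+2295 = 7979 ops/s.
Next-best assignment: Brightly→Machine M7, Talus→Machine M6, Apex→Machine M2, Onyx→Machine M5 = 7267 ops/s.
Swapping Talus↔Apex (Talus→Machine M6 1662 ops/s, Apex→Machine M2 1650 ops/s) loses 712.
Every other assignment is strictly worse.

Maximum total: 7979 ops/s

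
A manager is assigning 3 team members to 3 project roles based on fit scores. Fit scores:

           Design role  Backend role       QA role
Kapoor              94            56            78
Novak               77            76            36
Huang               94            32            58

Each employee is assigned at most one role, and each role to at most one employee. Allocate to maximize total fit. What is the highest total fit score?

Optimal: Kapoor→QA role (78 pts), Novak→Backend role (76 pts), Huang→Design role (94 pts) — total 78+76+94 = 248 pts.
Row-greedy (each employee in turn takes its best remaining role) gives 228 pts, worse by 20.
Swapping Novak↔Huang (Novak→Design role 77 pts, Huang→Backend role 32 pts) loses 61.
Every other assignment is strictly worse.

Maximum total: 248 pts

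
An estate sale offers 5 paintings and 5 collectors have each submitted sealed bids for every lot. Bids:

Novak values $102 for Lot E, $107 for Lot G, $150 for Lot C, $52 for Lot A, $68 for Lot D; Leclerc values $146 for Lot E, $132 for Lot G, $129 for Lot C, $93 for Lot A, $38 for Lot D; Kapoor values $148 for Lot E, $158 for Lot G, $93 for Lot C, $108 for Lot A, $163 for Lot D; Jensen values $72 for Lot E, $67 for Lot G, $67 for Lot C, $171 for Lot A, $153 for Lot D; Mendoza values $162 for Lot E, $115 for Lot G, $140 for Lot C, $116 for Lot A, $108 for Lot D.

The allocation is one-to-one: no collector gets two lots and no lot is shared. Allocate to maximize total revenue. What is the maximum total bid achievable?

Max total: $778

This is the linear assignment problem.
Optimal: Novak→Lot C ($150), Leclerc→Lot G ($132), Kapoor→Lot D ($163), Jensen→Lot A ($171), Mendoza→Lot E ($162) — total 150+132+163+171+162 = $778.
Column-greedy (each lot in turn goes to its best remaining collector) gives $679, worse by 99.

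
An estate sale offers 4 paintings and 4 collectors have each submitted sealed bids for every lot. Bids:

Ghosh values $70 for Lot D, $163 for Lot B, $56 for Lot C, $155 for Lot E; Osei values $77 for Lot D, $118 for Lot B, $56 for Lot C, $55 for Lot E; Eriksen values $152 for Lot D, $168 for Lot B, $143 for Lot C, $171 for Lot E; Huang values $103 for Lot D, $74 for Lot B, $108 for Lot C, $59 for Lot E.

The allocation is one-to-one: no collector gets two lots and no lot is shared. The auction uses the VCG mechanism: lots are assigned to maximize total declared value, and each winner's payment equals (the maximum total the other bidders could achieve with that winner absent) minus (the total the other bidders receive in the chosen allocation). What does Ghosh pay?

Efficient allocation: Ghosh→Lot E ($155), Osei→Lot B ($118), Eriksen→Lot D ($152), Huang→Lot C ($108); total welfare W = $533.
Ghosh receives Lot E at value $155, so the others get W − 155 = $378.
Without Ghosh: best allocation of the remaining 3 bidders over all 4 lots is Osei→Lot B ($118), Eriksen→Lot E ($171), Huang→Lot C ($108), total $397.
VCG payment = (others' best without Ghosh) − (others' welfare with Ghosh) = 397 − 378 = $19.

Ghosh pays $19.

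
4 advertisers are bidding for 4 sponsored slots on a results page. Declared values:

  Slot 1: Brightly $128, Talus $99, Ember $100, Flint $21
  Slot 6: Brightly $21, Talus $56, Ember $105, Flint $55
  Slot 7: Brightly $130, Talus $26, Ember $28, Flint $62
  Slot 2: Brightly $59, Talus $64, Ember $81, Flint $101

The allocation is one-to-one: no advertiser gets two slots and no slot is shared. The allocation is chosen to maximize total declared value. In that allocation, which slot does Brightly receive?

This is a one-to-one assignment (maximum-weight bipartite matching).
Optimal: Brightly→Slot 7 ($130), Talus→Slot 1 ($99), Ember→Slot 6 ($105), Flint→Slot 2 ($101) — total 130+99+105+101 = $435.
Column-greedy (each slot in turn goes to its best remaining advertiser) gives $359, worse by 76.
Swapping Ember↔Talus (Ember→Slot 1 $100, Talus→Slot 6 $56) loses 48.

Brightly receives Slot 7.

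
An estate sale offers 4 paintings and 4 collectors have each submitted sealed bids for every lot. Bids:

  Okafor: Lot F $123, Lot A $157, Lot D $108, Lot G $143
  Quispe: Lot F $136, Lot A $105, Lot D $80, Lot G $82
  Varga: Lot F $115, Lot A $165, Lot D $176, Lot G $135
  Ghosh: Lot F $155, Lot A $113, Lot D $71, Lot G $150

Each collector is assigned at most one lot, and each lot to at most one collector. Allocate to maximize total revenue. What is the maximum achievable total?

This is a one-to-one assignment (maximum-weight bipartite matching).
Optimal: Okafor→Lot A ($157), Quispe→Lot F ($136), Varga→Lot D ($176), Ghosh→Lot G ($150) — total 157+136+176+150 = $619.
Max-entry greedy (repeatedly take the single best remaining cell) gives $570, worse by 49.
Next-best assignment: Okafor→Lot G, Quispe→Lot A, Varga→Lot D, Ghosh→Lot F = $579.

Maximum total: $619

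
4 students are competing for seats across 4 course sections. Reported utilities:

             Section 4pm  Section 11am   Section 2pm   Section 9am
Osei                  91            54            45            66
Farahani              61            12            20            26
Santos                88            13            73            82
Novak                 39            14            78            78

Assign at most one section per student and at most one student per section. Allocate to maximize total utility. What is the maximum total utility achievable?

Optimal: Osei→Section 11am (54 points), Farahani→Section 4pm (61 points), Santos→Section 9am (82 points), Novak→Section 2pm (78 points) — total 54+61+82+78 = 275 points.
Row-greedy (each student in turn takes its best remaining section) gives 204 points, worse by 71.

Max total: 275 points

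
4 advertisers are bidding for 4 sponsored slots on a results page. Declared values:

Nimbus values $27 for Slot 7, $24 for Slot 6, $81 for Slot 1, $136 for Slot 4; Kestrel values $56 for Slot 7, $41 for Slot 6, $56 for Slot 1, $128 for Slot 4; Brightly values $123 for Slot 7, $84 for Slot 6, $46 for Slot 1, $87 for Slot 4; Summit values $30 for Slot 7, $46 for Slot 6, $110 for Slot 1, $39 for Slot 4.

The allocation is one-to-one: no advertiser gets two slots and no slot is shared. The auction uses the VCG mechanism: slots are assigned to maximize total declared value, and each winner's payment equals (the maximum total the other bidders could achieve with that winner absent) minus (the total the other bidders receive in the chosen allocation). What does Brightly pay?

Brightly pays $15.

Efficient allocation: Nimbus→Slot 4 ($136), Kestrel→Slot 6 ($41), Brightly→Slot 7 ($123), Summit→Slot 1 ($110); total welfare W = $410.
Brightly receives Slot 7 at value $123, so the others get W − 123 = $287.
Without Brightly: best allocation of the remaining 3 bidders over all 4 slots is Nimbus→Slot 4 ($136), Kestrel→Slot 7 ($56), Summit→Slot 1 ($110), total $302.
VCG payment = (others' best without Brightly) − (others' welfare with Brightly) = 302 − 287 = $15.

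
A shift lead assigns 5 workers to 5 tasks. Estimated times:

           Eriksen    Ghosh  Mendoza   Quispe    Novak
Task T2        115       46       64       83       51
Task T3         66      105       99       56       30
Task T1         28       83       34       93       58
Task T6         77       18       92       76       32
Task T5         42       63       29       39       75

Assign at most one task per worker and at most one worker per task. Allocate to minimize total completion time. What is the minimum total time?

Min total: 179 min

This is the linear assignment problem.
Optimal: Eriksen→Task T1 (28 min), Ghosh→Task T6 (18 min), Mendoza→Task T2 (64 min), Quispe→Task T5 (39 min), Novak→Task T3 (30 min) — total 28+18+64+39+30 = 179 min.
Min-entry greedy (repeatedly take the single cheapest remaining cell) gives 188 min, worse by 9.
Swapping Novak↔Mendoza (Novak→Task T2 51 min, Mendoza→Task T3 99 min) adds 56.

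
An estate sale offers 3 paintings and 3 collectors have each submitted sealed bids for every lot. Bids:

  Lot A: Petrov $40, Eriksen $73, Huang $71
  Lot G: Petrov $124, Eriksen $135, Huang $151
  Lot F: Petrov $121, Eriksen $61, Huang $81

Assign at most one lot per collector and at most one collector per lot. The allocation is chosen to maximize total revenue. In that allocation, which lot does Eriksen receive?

This is a one-to-one assignment (maximum-weight bipartite matching).
Optimal: Petrov→Lot F ($121), Eriksen→Lot A ($73), Huang→Lot G ($151) — total 121+73+151 = $345.
Next-best assignment: Petrov→Lot F, Eriksen→Lot G, Huang→Lot A = $327.
No other one-to-one assignment exceeds $345.
Eriksen's own top lot is Lot G ($135), but forcing Eriksen→Lot G and reassigning the rest optimally gives only $327 — worse by 18.

Eriksen receives Lot A.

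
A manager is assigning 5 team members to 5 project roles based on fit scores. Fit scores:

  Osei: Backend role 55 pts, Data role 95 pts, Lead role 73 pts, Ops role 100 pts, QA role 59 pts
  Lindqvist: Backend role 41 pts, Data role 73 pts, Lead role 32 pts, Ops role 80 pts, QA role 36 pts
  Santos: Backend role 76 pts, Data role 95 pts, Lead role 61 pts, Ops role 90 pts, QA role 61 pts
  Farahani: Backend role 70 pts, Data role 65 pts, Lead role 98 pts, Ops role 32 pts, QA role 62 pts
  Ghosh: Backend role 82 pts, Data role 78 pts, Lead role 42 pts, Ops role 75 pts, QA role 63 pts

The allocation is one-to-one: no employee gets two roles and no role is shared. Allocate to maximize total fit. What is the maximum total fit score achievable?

This is the linear assignment problem.
Optimal: Osei→Data role (95 pts), Lindqvist→Ops role (80 pts), Santos→QA role (61 pts), Farahani→Lead role (98 pts), Ghosh→Backend role (82 pts) — total 95+80+61+98+82 = 416 pts.
Row-greedy (each employee in turn takes its best remaining role) gives 410 pts, worse by 6.

Maximum total: 416 pts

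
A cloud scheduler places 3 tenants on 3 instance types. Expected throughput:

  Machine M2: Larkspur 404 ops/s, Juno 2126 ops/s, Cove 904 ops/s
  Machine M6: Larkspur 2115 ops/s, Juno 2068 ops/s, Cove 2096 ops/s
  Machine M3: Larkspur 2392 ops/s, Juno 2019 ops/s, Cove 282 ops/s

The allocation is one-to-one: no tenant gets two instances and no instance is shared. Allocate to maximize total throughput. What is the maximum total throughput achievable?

Treat this as an assignment problem: match each tenant to one instance.
Optimal: Larkspur→Machine M3 (2392 ops/s), Juno→Machine M2 (2126 ops/s), Cove→Machine M6 (2096 ops/s) — total 2392+2126+2096 = 6614 ops/s.
Next-best assignment: Larkspur→Machine M3, Juno→Machine M6, Cove→Machine M2 = 5364 ops/s.
Swapping Larkspur↔Cove (Larkspur→Machine M6 2115 ops/s, Cove→Machine M3 282 ops/s) loses 2091.

Max total: 6614 ops/s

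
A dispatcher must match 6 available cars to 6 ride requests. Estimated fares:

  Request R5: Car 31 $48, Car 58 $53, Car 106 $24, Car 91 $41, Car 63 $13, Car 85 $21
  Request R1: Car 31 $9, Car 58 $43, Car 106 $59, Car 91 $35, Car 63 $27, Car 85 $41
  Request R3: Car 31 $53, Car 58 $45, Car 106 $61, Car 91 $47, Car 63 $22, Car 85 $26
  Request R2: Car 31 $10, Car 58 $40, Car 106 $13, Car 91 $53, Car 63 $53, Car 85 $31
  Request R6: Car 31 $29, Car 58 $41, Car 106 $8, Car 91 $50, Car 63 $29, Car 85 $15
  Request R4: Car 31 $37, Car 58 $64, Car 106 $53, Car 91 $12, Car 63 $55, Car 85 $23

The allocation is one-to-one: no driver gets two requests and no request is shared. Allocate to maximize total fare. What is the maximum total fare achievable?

Maximum total: $317

Optimal: Car 31→Request R5 ($48), Car 58→Request R4 ($64), Car 106→Request R3 ($61), Car 91→Request R6 ($50), Car 63→Request R2 ($53), Car 85→Request R1 ($41) — total 48+64+61+50+53+41 = $317.
Row-greedy (each driver in turn takes its best remaining request) gives $279, worse by 38.
Every other assignment is strictly worse.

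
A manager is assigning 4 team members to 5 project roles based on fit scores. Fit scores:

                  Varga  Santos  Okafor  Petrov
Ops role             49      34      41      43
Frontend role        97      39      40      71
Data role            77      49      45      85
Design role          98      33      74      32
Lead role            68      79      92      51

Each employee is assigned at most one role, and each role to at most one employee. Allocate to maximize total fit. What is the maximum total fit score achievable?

This is a one-to-one assignment (maximum-weight bipartite matching).
Optimal: Varga→Frontend role (97 pts), Santos→Lead role (79 pts), Okafor→Design role (74 pts), Petrov→Data role (85 pts) — total 97+79+74+85 = 335 pts.
Row-greedy (each employee in turn takes its best remaining role) gives 293 pts, worse by 42.

Maximum total: 335 pts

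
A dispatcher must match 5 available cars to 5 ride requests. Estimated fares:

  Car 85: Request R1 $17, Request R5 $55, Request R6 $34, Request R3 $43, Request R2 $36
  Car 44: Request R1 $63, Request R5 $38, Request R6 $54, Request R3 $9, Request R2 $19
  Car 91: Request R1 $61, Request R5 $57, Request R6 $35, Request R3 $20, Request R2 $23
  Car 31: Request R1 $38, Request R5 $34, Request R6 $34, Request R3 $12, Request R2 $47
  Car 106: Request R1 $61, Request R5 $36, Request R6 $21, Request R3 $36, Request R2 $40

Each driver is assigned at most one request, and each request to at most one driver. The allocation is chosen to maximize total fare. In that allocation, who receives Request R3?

Optimal: Car 85→Request R3 ($43), Car 44→Request R6 ($54), Car 91→Request R5 ($57), Car 31→Request R2 ($47), Car 106→Request R1 ($61) — total 43+54+57+47+61 = $262.
Max-entry greedy (repeatedly take the single best remaining cell) gives $231, worse by 31.
Swapping Car 44↔Car 91 (Car 44→Request R5 $38, Car 91→Request R6 $35) loses 38.
Car 85's own top request is Request R5 ($55), but forcing Car 85→Request R5 and reassigning the rest optimally gives only $253 — worse by 9.

Car 85 receives Request R3.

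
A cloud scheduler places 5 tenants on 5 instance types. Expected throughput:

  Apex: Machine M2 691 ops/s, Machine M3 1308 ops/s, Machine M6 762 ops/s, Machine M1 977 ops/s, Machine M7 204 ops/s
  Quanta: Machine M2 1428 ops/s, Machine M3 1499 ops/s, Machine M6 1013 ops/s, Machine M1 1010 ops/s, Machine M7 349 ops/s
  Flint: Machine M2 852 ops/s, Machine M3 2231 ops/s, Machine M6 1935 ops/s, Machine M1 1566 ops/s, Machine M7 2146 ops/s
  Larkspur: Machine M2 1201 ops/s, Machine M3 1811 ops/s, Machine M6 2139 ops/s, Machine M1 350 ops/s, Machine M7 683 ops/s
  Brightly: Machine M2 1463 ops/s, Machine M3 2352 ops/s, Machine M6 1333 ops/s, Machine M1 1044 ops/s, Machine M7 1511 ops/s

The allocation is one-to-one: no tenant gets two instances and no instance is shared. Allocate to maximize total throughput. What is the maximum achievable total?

Maximum total: 9042 ops/s

Optimal: Apex→Machine M1 (977 ops/s), Quanta→Machine M2 (1428 ops/s), Flint→Machine M7 (2146 ops/s), Larkspur→Machine M6 (2139 ops/s), Brightly→Machine M3 (2352 ops/s) — total 977+1428+2146+2139+2352 = 9042 ops/s.
Column-greedy (each instance in turn goes to its best remaining tenant) gives 7047 ops/s, worse by 1995.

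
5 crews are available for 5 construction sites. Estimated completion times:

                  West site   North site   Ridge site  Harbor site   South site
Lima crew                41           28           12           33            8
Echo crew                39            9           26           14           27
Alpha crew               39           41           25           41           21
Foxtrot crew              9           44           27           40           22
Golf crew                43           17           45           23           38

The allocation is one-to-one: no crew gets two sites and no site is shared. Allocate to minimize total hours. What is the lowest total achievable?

Optimal: Lima crew→Ridge site (12 hours), Echo crew→Harbor site (14 hours), Alpha crew→South site (21 hours), Foxtrot crew→West site (9 hours), Golf crew→North site (17 hours) — total 12+14+21+9+17 = 73 hours.
Row-greedy (each crew in turn takes its cheapest remaining site) gives 74 hours, worse by 1.
No other one-to-one assignment undercuts 73 hours.

Min total: 73 hours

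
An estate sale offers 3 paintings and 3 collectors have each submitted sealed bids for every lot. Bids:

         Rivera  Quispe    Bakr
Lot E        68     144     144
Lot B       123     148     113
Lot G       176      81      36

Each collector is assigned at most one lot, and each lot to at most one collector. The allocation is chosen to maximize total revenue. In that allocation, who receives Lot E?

Optimal: Rivera→Lot G ($176), Quispe→Lot B ($148), Bakr→Lot E ($144) — total 176+148+144 = $468.
Column-greedy (each lot in turn goes to its best remaining collector) gives $303, worse by 165.

Bakr receives Lot E.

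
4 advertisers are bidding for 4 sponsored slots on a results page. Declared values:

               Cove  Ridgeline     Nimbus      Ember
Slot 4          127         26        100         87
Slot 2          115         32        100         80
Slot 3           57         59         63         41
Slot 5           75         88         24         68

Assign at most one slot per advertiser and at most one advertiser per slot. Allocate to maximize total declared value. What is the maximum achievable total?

Max total: $358

Optimal: Cove→Slot 4 ($127), Ridgeline→Slot 5 ($88), Nimbus→Slot 3 ($63), Ember→Slot 2 ($80) — total 127+88+63+80 = $358.
Row-greedy (each advertiser in turn takes its best remaining slot) gives $356, worse by 2.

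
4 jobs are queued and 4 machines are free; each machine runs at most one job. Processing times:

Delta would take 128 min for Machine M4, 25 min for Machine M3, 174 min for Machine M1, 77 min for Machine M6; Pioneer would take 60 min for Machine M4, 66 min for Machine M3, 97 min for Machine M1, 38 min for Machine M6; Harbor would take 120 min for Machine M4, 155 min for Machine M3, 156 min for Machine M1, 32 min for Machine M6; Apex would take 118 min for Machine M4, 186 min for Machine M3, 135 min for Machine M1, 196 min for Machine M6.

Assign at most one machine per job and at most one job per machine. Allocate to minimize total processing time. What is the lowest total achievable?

Min total: 252 min

Treat this as an assignment problem: match each job to one machine.
Optimal: Delta→Machine M3 (25 min), Pioneer→Machine M4 (60 min), Harbor→Machine M6 (32 min), Apex→Machine M1 (135 min) — total 25+60+32+135 = 252 min.
Row-greedy (each job in turn takes its cheapest remaining machine) gives 318 min, worse by 66.
Checked against all permutations: 252 min is optimal.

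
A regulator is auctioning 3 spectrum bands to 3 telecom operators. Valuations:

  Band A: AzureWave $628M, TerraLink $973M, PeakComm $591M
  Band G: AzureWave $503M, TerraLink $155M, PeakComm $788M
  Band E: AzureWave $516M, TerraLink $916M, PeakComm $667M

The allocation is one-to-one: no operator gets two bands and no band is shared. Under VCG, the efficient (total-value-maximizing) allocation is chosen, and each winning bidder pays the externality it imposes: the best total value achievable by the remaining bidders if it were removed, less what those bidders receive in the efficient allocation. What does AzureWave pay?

AzureWave pays $57M.

Efficient allocation: AzureWave→Band A ($628M), TerraLink→Band E ($916M), PeakComm→Band G ($788M); total welfare W = $2332M.
AzureWave receives Band A at value $628M, so the others get W − 628 = $1704M.
Without AzureWave: best allocation of the remaining 2 bidders over all 3 bands is TerraLink→Band A ($973M), PeakComm→Band G ($788M), total $1761M.
VCG payment = (others' best without AzureWave) − (others' welfare with AzureWave) = 1761 − 1704 = $57M.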